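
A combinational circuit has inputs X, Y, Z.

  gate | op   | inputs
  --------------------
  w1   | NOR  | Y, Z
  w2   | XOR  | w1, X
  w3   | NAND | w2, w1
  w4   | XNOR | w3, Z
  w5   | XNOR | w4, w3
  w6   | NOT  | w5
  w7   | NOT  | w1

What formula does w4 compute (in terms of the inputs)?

w1 = Y NOR Z
w2 = w1 XOR X = (Y NOR Z) XOR X
w3 = w2 NAND w1 = ((Y NOR Z) XOR X) NAND (Y NOR Z)
w4 = w3 XNOR Z = (((Y NOR Z) XOR X) NAND (Y NOR Z)) XNOR Z

(((Y NOR Z) XOR X) NAND (Y NOR Z)) XNOR Z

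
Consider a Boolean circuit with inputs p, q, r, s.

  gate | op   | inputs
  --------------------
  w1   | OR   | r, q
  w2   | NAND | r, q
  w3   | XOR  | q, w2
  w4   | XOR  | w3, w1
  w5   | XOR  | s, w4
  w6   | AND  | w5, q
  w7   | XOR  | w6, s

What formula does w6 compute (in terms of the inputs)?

w1 = r OR q
w2 = r NAND q
w3 = q XOR w2 = q XOR (r NAND q)
w4 = w3 XOR w1 = (q XOR (r NAND q)) XOR (r OR q)
w5 = s XOR w4 = s XOR ((q XOR (r NAND q)) XOR (r OR q))
w6 = w5 AND q = (s XOR ((q XOR (r NAND q)) XOR (r OR q))) AND q

(s XOR ((q XOR (r NAND q)) XOR (r OR q))) AND q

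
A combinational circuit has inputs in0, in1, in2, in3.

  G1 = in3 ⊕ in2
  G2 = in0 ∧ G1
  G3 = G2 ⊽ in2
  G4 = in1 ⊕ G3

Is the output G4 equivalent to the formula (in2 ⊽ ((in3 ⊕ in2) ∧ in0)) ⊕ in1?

G1 = in3 ⊕ in2
G2 = in0 ∧ G1 = in0 ∧ (in3 ⊕ in2)
G3 = G2 ⊽ in2 = (in0 ∧ (in3 ⊕ in2)) ⊽ in2
G4 = in1 ⊕ G3 = in1 ⊕ ((in0 ∧ (in3 ⊕ in2)) ⊽ in2)
At in0=0, in1=0, in2=1, in3=0: circuit gives 0, formula gives 0.
At in0=0, in1=0, in2=0, in3=0: circuit gives 1, formula gives 1.
Agrees on all 16 inputs.

Yes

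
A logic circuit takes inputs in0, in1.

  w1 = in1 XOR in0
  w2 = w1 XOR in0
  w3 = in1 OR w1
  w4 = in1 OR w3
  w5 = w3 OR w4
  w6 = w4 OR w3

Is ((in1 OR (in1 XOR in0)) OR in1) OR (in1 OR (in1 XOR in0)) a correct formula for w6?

w1 = in1 XOR in0
w3 = in1 OR w1 = in1 OR (in1 XOR in0)
w4 = in1 OR w3 = in1 OR (in1 OR (in1 XOR in0))
w6 = w4 OR w3 = (in1 OR (in1 OR (in1 XOR in0))) OR (in1 OR (in1 XOR in0))
At in0=0, in1=0: circuit gives 0, formula gives 0.
At in0=0, in1=1: circuit gives 1, formula gives 1.
Agrees on all 4 inputs.

Yes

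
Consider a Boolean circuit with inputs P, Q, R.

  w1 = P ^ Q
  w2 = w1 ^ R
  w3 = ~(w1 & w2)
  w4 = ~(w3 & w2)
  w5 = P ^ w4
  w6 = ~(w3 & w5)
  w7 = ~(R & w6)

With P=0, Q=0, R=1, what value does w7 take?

0

w1 = 0 ^ 0 = 0
w2 = 0 ^ 1 = 1
w3 = ~(0 & 1) = 1
w4 = ~(1 & 1) = 0
w5 = 0 ^ 0 = 0
w6 = ~(1 & 0) = 1
w7 = ~(1 & 1) = 0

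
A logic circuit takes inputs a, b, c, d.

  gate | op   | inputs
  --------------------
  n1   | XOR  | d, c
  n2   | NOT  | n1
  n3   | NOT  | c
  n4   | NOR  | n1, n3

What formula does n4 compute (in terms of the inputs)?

(d XOR c) NOR NOT c

n1 = d XOR c
n3 = NOT c
n4 = n1 NOR n3 = (d XOR c) NOR NOT c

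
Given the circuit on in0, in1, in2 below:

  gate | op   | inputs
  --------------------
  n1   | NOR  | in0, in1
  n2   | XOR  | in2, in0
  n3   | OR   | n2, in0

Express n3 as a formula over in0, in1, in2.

(in2 XOR in0) OR in0

n2 = in2 XOR in0
n3 = n2 OR in0 = (in2 XOR in0) OR in0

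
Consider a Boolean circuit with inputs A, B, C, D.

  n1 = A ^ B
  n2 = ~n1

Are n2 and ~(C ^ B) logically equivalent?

n1 = A ^ B
n2 = ~n1 = ~(A ^ B)
At A=0, B=0, C=1, D=0: circuit gives 1, formula gives 0.

No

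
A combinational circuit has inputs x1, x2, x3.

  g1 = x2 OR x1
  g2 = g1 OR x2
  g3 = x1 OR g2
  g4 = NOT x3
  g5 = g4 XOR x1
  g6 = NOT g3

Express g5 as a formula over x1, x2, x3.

NOT x3 XOR x1

g4 = NOT x3
g5 = g4 XOR x1 = NOT x3 XOR x1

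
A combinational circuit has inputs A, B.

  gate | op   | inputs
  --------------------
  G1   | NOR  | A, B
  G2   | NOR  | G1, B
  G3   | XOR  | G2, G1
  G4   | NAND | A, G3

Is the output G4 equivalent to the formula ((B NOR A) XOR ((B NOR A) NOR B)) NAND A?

G1 = A NOR B
G2 = G1 NOR B = (A NOR B) NOR B
G3 = G2 XOR G1 = ((A NOR B) NOR B) XOR (A NOR B)
G4 = A NAND G3 = A NAND (((A NOR B) NOR B) XOR (A NOR B))
At A=1, B=0: circuit gives 0, formula gives 0.
At A=0, B=0: circuit gives 1, formula gives 1.
Agrees on all 4 inputs.

Yes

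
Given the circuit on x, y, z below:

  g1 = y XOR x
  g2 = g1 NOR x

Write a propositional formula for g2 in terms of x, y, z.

g1 = y XOR x
g2 = g1 NOR x = (y XOR x) NOR x

(y XOR x) NOR x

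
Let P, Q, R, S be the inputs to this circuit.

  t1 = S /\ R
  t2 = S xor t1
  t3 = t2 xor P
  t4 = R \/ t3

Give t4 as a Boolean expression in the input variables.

t1 = S /\ R
t2 = S xor t1 = S xor (S /\ R)
t3 = t2 xor P = (S xor (S /\ R)) xor P
t4 = R \/ t3 = R \/ ((S xor (S /\ R)) xor P)

R \/ ((S xor (S /\ R)) xor P)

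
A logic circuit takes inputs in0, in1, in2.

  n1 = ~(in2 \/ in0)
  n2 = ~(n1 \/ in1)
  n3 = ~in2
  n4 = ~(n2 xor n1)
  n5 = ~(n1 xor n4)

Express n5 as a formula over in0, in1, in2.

~((~(in2 \/ in0)) xor (~((~((~(in2 \/ in0)) \/ in1)) xor (~(in2 \/ in0)))))

n1 = ~(in2 \/ in0)
n2 = ~(n1 \/ in1) = ~((~(in2 \/ in0)) \/ in1)
n4 = ~(n2 xor n1) = ~((~((~(in2 \/ in0)) \/ in1)) xor (~(in2 \/ in0)))
n5 = ~(n1 xor n4) = ~((~(in2 \/ in0)) xor (~((~((~(in2 \/ in0)) \/ in1)) xor (~(in2 \/ in0)))))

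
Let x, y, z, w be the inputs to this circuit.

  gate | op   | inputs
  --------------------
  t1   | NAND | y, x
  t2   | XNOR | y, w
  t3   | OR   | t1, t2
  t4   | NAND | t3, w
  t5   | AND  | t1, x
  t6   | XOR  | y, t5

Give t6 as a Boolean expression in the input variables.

t1 = y NAND x
t5 = t1 AND x = (y NAND x) AND x
t6 = y XOR t5 = y XOR ((y NAND x) AND x)

y XOR ((y NAND x) AND x)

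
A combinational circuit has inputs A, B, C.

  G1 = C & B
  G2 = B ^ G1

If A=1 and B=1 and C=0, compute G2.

G1 = 0 & 1 = 0
G2 = 1 ^ 0 = 1

1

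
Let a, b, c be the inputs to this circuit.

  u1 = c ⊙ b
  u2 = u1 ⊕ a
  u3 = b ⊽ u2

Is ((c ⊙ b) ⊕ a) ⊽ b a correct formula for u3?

Yes

u1 = c ⊙ b
u2 = u1 ⊕ a = (c ⊙ b) ⊕ a
u3 = b ⊽ u2 = b ⊽ ((c ⊙ b) ⊕ a)
At a=0, b=0, c=0: circuit gives 0, formula gives 0.
At a=0, b=0, c=1: circuit gives 1, formula gives 1.
Agrees on all 8 inputs.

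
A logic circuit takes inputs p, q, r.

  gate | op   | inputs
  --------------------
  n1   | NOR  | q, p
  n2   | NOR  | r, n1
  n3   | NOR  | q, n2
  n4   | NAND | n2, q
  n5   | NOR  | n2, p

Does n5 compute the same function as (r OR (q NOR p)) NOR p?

n1 = q NOR p
n2 = r NOR n1 = r NOR (q NOR p)
n5 = n2 NOR p = (r NOR (q NOR p)) NOR p
At p=0, q=0, r=0: circuit gives 1, formula gives 0.

No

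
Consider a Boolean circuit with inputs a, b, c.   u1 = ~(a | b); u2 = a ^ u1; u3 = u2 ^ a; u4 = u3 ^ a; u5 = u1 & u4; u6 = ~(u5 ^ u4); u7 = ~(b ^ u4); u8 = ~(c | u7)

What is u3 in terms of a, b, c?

u1 = ~(a | b)
u2 = a ^ u1 = a ^ (~(a | b))
u3 = u2 ^ a = (a ^ (~(a | b))) ^ a

(a ^ (~(a | b))) ^ a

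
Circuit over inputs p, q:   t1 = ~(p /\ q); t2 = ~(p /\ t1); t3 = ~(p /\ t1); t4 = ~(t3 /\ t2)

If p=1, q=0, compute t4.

1

t1 = ~(1 /\ 0) = 1
t2 = ~(1 /\ 1) = 0
t3 = ~(1 /\ 1) = 0
t4 = ~(0 /\ 0) = 1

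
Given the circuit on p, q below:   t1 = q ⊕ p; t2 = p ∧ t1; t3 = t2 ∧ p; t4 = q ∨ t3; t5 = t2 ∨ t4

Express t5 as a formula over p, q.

t1 = q ⊕ p
t2 = p ∧ t1 = p ∧ (q ⊕ p)
t3 = t2 ∧ p = (p ∧ (q ⊕ p)) ∧ p
t4 = q ∨ t3 = q ∨ ((p ∧ (q ⊕ p)) ∧ p)
t5 = t2 ∨ t4 = (p ∧ (q ⊕ p)) ∨ (q ∨ ((p ∧ (q ⊕ p)) ∧ p))

(p ∧ (q ⊕ p)) ∨ (q ∨ ((p ∧ (q ⊕ p)) ∧ p))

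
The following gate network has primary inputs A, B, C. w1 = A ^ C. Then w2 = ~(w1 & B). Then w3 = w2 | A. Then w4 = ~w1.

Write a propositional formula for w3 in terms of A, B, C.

(~((A ^ C) & B)) | A

w1 = A ^ C
w2 = ~(w1 & B) = ~((A ^ C) & B)
w3 = w2 | A = (~((A ^ C) & B)) | A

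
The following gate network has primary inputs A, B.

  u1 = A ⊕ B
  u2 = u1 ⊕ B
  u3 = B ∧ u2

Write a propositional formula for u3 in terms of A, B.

B ∧ ((A ⊕ B) ⊕ B)

u1 = A ⊕ B
u2 = u1 ⊕ B = (A ⊕ B) ⊕ B
u3 = B ∧ u2 = B ∧ ((A ⊕ B) ⊕ B)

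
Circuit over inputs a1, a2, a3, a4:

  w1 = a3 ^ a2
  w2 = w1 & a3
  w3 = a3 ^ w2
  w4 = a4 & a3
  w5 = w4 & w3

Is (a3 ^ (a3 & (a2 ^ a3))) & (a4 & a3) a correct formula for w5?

w1 = a3 ^ a2
w2 = w1 & a3 = (a3 ^ a2) & a3
w3 = a3 ^ w2 = a3 ^ ((a3 ^ a2) & a3)
w4 = a4 & a3
w5 = w4 & w3 = (a4 & a3) & (a3 ^ ((a3 ^ a2) & a3))
At a1=0, a2=0, a3=0, a4=0: circuit gives 0, formula gives 0.
At a1=0, a2=1, a3=1, a4=1: circuit gives 1, formula gives 1.
Agrees on all 16 inputs.

Yes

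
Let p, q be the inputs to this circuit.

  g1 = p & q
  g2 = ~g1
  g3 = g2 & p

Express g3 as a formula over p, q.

~(p & q) & p

g1 = p & q
g2 = ~g1 = ~(p & q)
g3 = g2 & p = ~(p & q) & p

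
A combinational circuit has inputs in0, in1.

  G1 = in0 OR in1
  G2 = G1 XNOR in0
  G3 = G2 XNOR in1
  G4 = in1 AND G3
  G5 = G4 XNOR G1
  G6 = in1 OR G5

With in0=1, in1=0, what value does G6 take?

G1 = 1 OR 0 = 1
G2 = 1 XNOR 1 = 1
G3 = 1 XNOR 0 = 0
G4 = 0 AND 0 = 0
G5 = 0 XNOR 1 = 0
G6 = 0 OR 0 = 0

0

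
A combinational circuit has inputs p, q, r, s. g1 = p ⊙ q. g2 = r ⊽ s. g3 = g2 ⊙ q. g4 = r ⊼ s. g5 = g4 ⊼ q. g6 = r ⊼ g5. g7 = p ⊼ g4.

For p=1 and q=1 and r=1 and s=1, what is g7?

g4 = 1 ⊼ 1 = 0
g7 = 1 ⊼ 0 = 1

1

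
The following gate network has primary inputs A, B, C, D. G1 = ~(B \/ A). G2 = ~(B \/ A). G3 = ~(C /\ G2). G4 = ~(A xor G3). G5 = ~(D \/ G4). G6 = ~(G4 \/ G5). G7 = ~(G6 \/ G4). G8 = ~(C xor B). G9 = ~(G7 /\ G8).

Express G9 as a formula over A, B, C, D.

G2 = ~(B \/ A)
G3 = ~(C /\ G2) = ~(C /\ (~(B \/ A)))
G4 = ~(A xor G3) = ~(A xor (~(C /\ (~(B \/ A)))))
G5 = ~(D \/ G4) = ~(D \/ (~(A xor (~(C /\ (~(B \/ A)))))))
G6 = ~(G4 \/ G5) = ~((~(A xor (~(C /\ (~(B \/ A)))))) \/ (~(D \/ (~(A xor (~(C /\ (~(B \/ A)))))))))
G7 = ~(G6 \/ G4) = ~((~((~(A xor (~(C /\ (~(B \/ A)))))) \/ (~(D \/ (~(A xor (~(C /\ (~(B \/ A)))))))))) \/ (~(A xor (~(C /\ (~(B \/ A)))))))
G8 = ~(C xor B)
G9 = ~(G7 /\ G8) = ~((~((~((~(A xor (~(C /\ (~(B \/ A)))))) \/ (~(D \/ (~(A xor (~(C /\ (~(B \/ A)))))))))) \/ (~(A xor (~(C /\ (~(B \/ A)))))))) /\ (~(C xor B)))

~((~((~((~(A xor (~(C /\ (~(B \/ A)))))) \/ (~(D \/ (~(A xor (~(C /\ (~(B \/ A)))))))))) \/ (~(A xor (~(C /\ (~(B \/ A)))))))) /\ (~(C xor B)))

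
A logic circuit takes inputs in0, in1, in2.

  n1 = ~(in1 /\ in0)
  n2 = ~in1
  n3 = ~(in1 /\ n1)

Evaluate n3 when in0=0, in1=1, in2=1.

n1 = ~(1 /\ 0) = 1
n3 = ~(1 /\ 1) = 0

0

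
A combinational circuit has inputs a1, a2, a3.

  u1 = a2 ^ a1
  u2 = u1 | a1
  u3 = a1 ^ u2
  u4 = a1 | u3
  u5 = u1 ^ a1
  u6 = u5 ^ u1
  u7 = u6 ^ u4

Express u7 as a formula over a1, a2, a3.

u1 = a2 ^ a1
u2 = u1 | a1 = (a2 ^ a1) | a1
u3 = a1 ^ u2 = a1 ^ ((a2 ^ a1) | a1)
u4 = a1 | u3 = a1 | (a1 ^ ((a2 ^ a1) | a1))
u5 = u1 ^ a1 = (a2 ^ a1) ^ a1
u6 = u5 ^ u1 = ((a2 ^ a1) ^ a1) ^ (a2 ^ a1)
u7 = u6 ^ u4 = (((a2 ^ a1) ^ a1) ^ (a2 ^ a1)) ^ (a1 | (a1 ^ ((a2 ^ a1) | a1)))

(((a2 ^ a1) ^ a1) ^ (a2 ^ a1)) ^ (a1 | (a1 ^ ((a2 ^ a1) | a1)))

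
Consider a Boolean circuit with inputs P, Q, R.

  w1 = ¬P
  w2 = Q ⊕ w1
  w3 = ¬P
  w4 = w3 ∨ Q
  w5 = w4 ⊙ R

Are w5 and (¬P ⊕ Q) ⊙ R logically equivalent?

w3 = ¬P
w4 = w3 ∨ Q = ¬P ∨ Q
w5 = w4 ⊙ R = (¬P ∨ Q) ⊙ R
At P=0, Q=1, R=0: circuit gives 0, formula gives 1.

No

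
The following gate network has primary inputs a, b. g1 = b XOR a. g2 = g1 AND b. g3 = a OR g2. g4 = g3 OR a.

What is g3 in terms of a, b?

a OR ((b XOR a) AND b)

g1 = b XOR a
g2 = g1 AND b = (b XOR a) AND b
g3 = a OR g2 = a OR ((b XOR a) AND b)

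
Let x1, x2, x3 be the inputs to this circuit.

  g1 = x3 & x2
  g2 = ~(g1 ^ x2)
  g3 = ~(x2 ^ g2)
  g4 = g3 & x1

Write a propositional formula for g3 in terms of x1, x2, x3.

g1 = x3 & x2
g2 = ~(g1 ^ x2) = ~((x3 & x2) ^ x2)
g3 = ~(x2 ^ g2) = ~(x2 ^ (~((x3 & x2) ^ x2)))

~(x2 ^ (~((x3 & x2) ^ x2)))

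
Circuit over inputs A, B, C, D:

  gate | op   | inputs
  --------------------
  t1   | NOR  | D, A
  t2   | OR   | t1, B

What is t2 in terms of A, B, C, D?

(D NOR A) OR B

t1 = D NOR A
t2 = t1 OR B = (D NOR A) OR B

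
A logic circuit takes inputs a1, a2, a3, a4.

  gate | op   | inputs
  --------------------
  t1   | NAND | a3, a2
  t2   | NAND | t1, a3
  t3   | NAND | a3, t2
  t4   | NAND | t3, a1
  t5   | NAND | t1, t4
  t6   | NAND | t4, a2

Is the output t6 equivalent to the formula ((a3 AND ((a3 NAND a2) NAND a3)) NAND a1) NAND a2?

No

t1 = a3 NAND a2
t2 = t1 NAND a3 = (a3 NAND a2) NAND a3
t3 = a3 NAND t2 = a3 NAND ((a3 NAND a2) NAND a3)
t4 = t3 NAND a1 = (a3 NAND ((a3 NAND a2) NAND a3)) NAND a1
t6 = t4 NAND a2 = ((a3 NAND ((a3 NAND a2) NAND a3)) NAND a1) NAND a2
At a1=1, a2=1, a3=0, a4=0: circuit gives 1, formula gives 0.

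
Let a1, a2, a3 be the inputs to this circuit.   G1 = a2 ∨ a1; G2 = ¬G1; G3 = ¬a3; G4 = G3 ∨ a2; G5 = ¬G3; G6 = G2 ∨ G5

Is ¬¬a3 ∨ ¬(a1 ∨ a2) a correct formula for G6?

Yes

G1 = a2 ∨ a1
G2 = ¬G1 = ¬(a2 ∨ a1)
G3 = ¬a3
G5 = ¬G3 = ¬¬a3
G6 = G2 ∨ G5 = ¬(a2 ∨ a1) ∨ ¬¬a3
At a1=0, a2=1, a3=0: circuit gives 0, formula gives 0.
At a1=0, a2=0, a3=0: circuit gives 1, formula gives 1.
Agrees on all 8 inputs.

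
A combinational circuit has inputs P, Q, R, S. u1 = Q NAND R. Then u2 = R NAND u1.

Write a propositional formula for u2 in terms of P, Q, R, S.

u1 = Q NAND R
u2 = R NAND u1 = R NAND (Q NAND R)

R NAND (Q NAND R)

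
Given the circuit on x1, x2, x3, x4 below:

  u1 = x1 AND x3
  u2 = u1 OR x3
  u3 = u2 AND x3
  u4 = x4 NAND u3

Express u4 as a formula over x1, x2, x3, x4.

x4 NAND (((x1 AND x3) OR x3) AND x3)

u1 = x1 AND x3
u2 = u1 OR x3 = (x1 AND x3) OR x3
u3 = u2 AND x3 = ((x1 AND x3) OR x3) AND x3
u4 = x4 NAND u3 = x4 NAND (((x1 AND x3) OR x3) AND x3)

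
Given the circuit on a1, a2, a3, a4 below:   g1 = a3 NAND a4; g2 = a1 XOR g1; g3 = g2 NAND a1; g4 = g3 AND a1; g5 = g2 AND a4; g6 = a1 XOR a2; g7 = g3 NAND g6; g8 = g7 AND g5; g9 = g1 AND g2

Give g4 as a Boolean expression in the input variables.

g1 = a3 NAND a4
g2 = a1 XOR g1 = a1 XOR (a3 NAND a4)
g3 = g2 NAND a1 = (a1 XOR (a3 NAND a4)) NAND a1
g4 = g3 AND a1 = ((a1 XOR (a3 NAND a4)) NAND a1) AND a1

((a1 XOR (a3 NAND a4)) NAND a1) AND a1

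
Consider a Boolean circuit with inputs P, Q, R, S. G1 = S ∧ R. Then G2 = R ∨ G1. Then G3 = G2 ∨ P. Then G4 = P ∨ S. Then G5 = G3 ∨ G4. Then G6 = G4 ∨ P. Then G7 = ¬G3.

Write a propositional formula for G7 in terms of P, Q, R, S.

¬((R ∨ (S ∧ R)) ∨ P)

G1 = S ∧ R
G2 = R ∨ G1 = R ∨ (S ∧ R)
G3 = G2 ∨ P = (R ∨ (S ∧ R)) ∨ P
G7 = ¬G3 = ¬((R ∨ (S ∧ R)) ∨ P)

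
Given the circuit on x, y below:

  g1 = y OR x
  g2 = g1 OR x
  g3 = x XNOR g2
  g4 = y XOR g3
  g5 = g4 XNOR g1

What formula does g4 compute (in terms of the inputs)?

g1 = y OR x
g2 = g1 OR x = (y OR x) OR x
g3 = x XNOR g2 = x XNOR ((y OR x) OR x)
g4 = y XOR g3 = y XOR (x XNOR ((y OR x) OR x))

y XOR (x XNOR ((y OR x) OR x))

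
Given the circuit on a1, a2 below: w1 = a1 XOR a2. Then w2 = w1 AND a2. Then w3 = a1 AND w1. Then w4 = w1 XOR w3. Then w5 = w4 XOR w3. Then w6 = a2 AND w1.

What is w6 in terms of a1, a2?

a2 AND (a1 XOR a2)

w1 = a1 XOR a2
w6 = a2 AND w1 = a2 AND (a1 XOR a2)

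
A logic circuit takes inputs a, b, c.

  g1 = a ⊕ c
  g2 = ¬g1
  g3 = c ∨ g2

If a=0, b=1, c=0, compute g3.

1

g1 = 0 ⊕ 0 = 0
g2 = ¬0 = 1
g3 = 0 ∨ 1 = 1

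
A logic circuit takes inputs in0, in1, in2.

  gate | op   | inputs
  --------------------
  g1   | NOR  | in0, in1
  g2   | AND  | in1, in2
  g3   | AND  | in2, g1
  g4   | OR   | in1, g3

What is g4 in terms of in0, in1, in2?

in1 OR (in2 AND (in0 NOR in1))

g1 = in0 NOR in1
g3 = in2 AND g1 = in2 AND (in0 NOR in1)
g4 = in1 OR g3 = in1 OR (in2 AND (in0 NOR in1))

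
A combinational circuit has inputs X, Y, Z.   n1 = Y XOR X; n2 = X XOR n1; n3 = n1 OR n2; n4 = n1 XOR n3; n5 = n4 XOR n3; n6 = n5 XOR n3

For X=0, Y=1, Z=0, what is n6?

0

n1 = 1 XOR 0 = 1
n2 = 0 XOR 1 = 1
n3 = 1 OR 1 = 1
n4 = 1 XOR 1 = 0
n5 = 0 XOR 1 = 1
n6 = 1 XOR 1 = 0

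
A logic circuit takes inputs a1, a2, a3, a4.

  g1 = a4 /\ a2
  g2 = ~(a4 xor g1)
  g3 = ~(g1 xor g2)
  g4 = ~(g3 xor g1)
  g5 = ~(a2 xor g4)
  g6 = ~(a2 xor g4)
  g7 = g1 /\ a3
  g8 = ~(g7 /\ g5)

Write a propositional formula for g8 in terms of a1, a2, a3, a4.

g1 = a4 /\ a2
g2 = ~(a4 xor g1) = ~(a4 xor (a4 /\ a2))
g3 = ~(g1 xor g2) = ~((a4 /\ a2) xor (~(a4 xor (a4 /\ a2))))
g4 = ~(g3 xor g1) = ~((~((a4 /\ a2) xor (~(a4 xor (a4 /\ a2))))) xor (a4 /\ a2))
g5 = ~(a2 xor g4) = ~(a2 xor (~((~((a4 /\ a2) xor (~(a4 xor (a4 /\ a2))))) xor (a4 /\ a2))))
g7 = g1 /\ a3 = (a4 /\ a2) /\ a3
g8 = ~(g7 /\ g5) = ~(((a4 /\ a2) /\ a3) /\ (~(a2 xor (~((~((a4 /\ a2) xor (~(a4 xor (a4 /\ a2))))) xor (a4 /\ a2))))))

~(((a4 /\ a2) /\ a3) /\ (~(a2 xor (~((~((a4 /\ a2) xor (~(a4 xor (a4 /\ a2))))) xor (a4 /\ a2))))))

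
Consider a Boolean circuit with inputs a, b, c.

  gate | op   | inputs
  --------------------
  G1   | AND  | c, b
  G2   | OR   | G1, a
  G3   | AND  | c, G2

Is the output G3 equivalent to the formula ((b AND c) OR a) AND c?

G1 = c AND b
G2 = G1 OR a = (c AND b) OR a
G3 = c AND G2 = c AND ((c AND b) OR a)
At a=0, b=0, c=0: circuit gives 0, formula gives 0.
At a=0, b=1, c=1: circuit gives 1, formula gives 1.
Agrees on all 8 inputs.

Yes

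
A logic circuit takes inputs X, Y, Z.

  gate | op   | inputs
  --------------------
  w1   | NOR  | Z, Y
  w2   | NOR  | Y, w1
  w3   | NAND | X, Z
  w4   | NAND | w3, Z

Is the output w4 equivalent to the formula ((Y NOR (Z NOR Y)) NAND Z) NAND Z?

w3 = X NAND Z
w4 = w3 NAND Z = (X NAND Z) NAND Z
At X=0, Y=0, Z=1: circuit gives 0, formula gives 1.

No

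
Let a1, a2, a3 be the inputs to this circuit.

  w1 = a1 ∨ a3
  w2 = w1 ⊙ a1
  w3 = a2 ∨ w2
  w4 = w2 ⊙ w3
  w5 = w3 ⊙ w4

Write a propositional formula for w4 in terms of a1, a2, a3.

((a1 ∨ a3) ⊙ a1) ⊙ (a2 ∨ ((a1 ∨ a3) ⊙ a1))

w1 = a1 ∨ a3
w2 = w1 ⊙ a1 = (a1 ∨ a3) ⊙ a1
w3 = a2 ∨ w2 = a2 ∨ ((a1 ∨ a3) ⊙ a1)
w4 = w2 ⊙ w3 = ((a1 ∨ a3) ⊙ a1) ⊙ (a2 ∨ ((a1 ∨ a3) ⊙ a1))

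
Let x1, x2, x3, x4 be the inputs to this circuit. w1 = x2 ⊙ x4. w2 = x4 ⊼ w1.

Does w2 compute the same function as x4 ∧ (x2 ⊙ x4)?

No

w1 = x2 ⊙ x4
w2 = x4 ⊼ w1 = x4 ⊼ (x2 ⊙ x4)
At x1=0, x2=0, x3=0, x4=0: circuit gives 1, formula gives 0.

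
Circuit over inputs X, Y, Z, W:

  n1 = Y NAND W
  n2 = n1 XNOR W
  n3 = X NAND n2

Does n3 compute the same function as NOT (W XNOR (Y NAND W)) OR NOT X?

Yes

n1 = Y NAND W
n2 = n1 XNOR W = (Y NAND W) XNOR W
n3 = X NAND n2 = X NAND ((Y NAND W) XNOR W)
At X=1, Y=0, Z=0, W=1: circuit gives 0, formula gives 0.
At X=0, Y=0, Z=0, W=0: circuit gives 1, formula gives 1.
Agrees on all 16 inputs.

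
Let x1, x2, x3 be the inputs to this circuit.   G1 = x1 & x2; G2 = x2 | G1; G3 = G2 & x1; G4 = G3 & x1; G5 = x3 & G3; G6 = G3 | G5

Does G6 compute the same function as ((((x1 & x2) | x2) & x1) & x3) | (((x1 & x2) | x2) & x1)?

G1 = x1 & x2
G2 = x2 | G1 = x2 | (x1 & x2)
G3 = G2 & x1 = (x2 | (x1 & x2)) & x1
G5 = x3 & G3 = x3 & ((x2 | (x1 & x2)) & x1)
G6 = G3 | G5 = ((x2 | (x1 & x2)) & x1) | (x3 & ((x2 | (x1 & x2)) & x1))
At x1=0, x2=0, x3=0: circuit gives 0, formula gives 0.
At x1=1, x2=1, x3=0: circuit gives 1, formula gives 1.
Agrees on all 8 inputs.

Yes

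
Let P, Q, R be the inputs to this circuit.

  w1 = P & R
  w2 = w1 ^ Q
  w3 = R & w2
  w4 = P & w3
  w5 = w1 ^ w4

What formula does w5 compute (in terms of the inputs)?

(P & R) ^ (P & (R & ((P & R) ^ Q)))

w1 = P & R
w2 = w1 ^ Q = (P & R) ^ Q
w3 = R & w2 = R & ((P & R) ^ Q)
w4 = P & w3 = P & (R & ((P & R) ^ Q))
w5 = w1 ^ w4 = (P & R) ^ (P & (R & ((P & R) ^ Q)))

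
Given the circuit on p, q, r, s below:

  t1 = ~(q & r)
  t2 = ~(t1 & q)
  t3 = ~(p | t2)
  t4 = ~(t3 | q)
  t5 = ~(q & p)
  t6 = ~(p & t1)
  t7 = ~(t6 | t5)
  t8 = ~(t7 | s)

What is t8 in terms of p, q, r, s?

t1 = ~(q & r)
t5 = ~(q & p)
t6 = ~(p & t1) = ~(p & (~(q & r)))
t7 = ~(t6 | t5) = ~((~(p & (~(q & r)))) | (~(q & p)))
t8 = ~(t7 | s) = ~((~((~(p & (~(q & r)))) | (~(q & p)))) | s)

~((~((~(p & (~(q & r)))) | (~(q & p)))) | s)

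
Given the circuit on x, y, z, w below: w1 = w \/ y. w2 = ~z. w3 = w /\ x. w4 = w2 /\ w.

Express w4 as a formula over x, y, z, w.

w2 = ~z
w4 = w2 /\ w = ~z /\ w

~z /\ w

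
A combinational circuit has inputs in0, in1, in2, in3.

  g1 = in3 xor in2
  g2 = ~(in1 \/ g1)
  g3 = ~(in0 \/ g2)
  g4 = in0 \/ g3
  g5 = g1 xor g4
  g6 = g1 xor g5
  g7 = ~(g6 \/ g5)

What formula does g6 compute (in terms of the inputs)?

g1 = in3 xor in2
g2 = ~(in1 \/ g1) = ~(in1 \/ (in3 xor in2))
g3 = ~(in0 \/ g2) = ~(in0 \/ (~(in1 \/ (in3 xor in2))))
g4 = in0 \/ g3 = in0 \/ (~(in0 \/ (~(in1 \/ (in3 xor in2)))))
g5 = g1 xor g4 = (in3 xor in2) xor (in0 \/ (~(in0 \/ (~(in1 \/ (in3 xor in2))))))
g6 = g1 xor g5 = (in3 xor in2) xor ((in3 xor in2) xor (in0 \/ (~(in0 \/ (~(in1 \/ (in3 xor in2)))))))

(in3 xor in2) xor ((in3 xor in2) xor (in0 \/ (~(in0 \/ (~(in1 \/ (in3 xor in2)))))))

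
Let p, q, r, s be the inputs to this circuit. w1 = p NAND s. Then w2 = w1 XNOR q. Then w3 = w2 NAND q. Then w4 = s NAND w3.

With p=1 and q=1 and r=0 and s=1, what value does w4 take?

0

w1 = 1 NAND 1 = 0
w2 = 0 XNOR 1 = 0
w3 = 0 NAND 1 = 1
w4 = 1 NAND 1 = 0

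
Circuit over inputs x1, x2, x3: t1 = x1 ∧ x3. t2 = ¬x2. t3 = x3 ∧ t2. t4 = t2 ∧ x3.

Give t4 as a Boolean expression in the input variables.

t2 = ¬x2
t4 = t2 ∧ x3 = ¬x2 ∧ x3

¬x2 ∧ x3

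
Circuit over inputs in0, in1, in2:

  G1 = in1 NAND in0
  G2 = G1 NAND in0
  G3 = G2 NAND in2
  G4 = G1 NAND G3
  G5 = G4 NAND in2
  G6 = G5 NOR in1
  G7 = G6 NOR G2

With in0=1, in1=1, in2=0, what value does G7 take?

G1 = 1 NAND 1 = 0
G2 = 0 NAND 1 = 1
G3 = 1 NAND 0 = 1
G4 = 0 NAND 1 = 1
G5 = 1 NAND 0 = 1
G6 = 1 NOR 1 = 0
G7 = 0 NOR 1 = 0

0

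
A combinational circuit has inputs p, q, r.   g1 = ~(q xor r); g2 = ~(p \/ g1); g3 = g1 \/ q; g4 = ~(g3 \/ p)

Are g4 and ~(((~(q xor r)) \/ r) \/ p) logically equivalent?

No

g1 = ~(q xor r)
g3 = g1 \/ q = (~(q xor r)) \/ q
g4 = ~(g3 \/ p) = ~(((~(q xor r)) \/ q) \/ p)
At p=0, q=0, r=1: circuit gives 1, formula gives 0.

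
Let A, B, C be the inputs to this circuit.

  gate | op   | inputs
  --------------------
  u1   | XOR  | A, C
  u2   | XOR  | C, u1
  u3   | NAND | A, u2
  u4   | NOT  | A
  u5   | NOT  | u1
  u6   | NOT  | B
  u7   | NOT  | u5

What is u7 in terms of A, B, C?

NOT NOT (A XOR C)

u1 = A XOR C
u5 = NOT u1 = NOT (A XOR C)
u7 = NOT u5 = NOT NOT (A XOR C)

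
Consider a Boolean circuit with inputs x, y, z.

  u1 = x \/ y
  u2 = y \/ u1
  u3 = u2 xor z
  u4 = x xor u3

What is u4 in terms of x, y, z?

x xor ((y \/ (x \/ y)) xor z)

u1 = x \/ y
u2 = y \/ u1 = y \/ (x \/ y)
u3 = u2 xor z = (y \/ (x \/ y)) xor z
u4 = x xor u3 = x xor ((y \/ (x \/ y)) xor z)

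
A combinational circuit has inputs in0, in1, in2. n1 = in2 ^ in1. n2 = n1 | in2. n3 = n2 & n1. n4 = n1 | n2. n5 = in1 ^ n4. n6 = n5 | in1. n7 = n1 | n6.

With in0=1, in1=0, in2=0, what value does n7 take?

n1 = 0 ^ 0 = 0
n2 = 0 | 0 = 0
n4 = 0 | 0 = 0
n5 = 0 ^ 0 = 0
n6 = 0 | 0 = 0
n7 = 0 | 0 = 0

0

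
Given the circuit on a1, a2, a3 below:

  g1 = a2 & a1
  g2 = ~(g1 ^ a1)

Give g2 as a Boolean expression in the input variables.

~((a2 & a1) ^ a1)

g1 = a2 & a1
g2 = ~(g1 ^ a1) = ~((a2 & a1) ^ a1)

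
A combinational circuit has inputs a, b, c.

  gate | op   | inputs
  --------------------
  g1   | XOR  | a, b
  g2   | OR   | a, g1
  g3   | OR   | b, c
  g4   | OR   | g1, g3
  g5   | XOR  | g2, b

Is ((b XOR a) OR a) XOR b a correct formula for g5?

Yes

g1 = a XOR b
g2 = a OR g1 = a OR (a XOR b)
g5 = g2 XOR b = (a OR (a XOR b)) XOR b
At a=0, b=0, c=0: circuit gives 0, formula gives 0.
At a=1, b=0, c=0: circuit gives 1, formula gives 1.
Agrees on all 8 inputs.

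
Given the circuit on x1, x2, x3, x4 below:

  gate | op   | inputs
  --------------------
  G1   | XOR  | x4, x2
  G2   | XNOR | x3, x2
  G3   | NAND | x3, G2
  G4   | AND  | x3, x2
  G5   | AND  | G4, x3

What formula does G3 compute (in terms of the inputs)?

G2 = x3 XNOR x2
G3 = x3 NAND G2 = x3 NAND (x3 XNOR x2)

x3 NAND (x3 XNOR x2)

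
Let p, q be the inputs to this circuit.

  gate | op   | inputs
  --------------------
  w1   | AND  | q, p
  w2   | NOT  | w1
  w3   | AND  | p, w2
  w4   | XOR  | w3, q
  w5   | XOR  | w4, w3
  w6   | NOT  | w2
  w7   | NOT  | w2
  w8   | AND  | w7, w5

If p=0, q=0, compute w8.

w1 = 0 AND 0 = 0
w2 = NOT 0 = 1
w3 = 0 AND 1 = 0
w4 = 0 XOR 0 = 0
w5 = 0 XOR 0 = 0
w7 = NOT 1 = 0
w8 = 0 AND 0 = 0

0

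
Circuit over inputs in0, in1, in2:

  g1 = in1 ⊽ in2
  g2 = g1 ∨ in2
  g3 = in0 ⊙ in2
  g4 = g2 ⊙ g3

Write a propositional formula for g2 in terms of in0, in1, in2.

g1 = in1 ⊽ in2
g2 = g1 ∨ in2 = (in1 ⊽ in2) ∨ in2

(in1 ⊽ in2) ∨ in2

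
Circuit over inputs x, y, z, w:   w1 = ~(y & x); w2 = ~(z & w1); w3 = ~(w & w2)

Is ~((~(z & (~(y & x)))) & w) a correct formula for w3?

w1 = ~(y & x)
w2 = ~(z & w1) = ~(z & (~(y & x)))
w3 = ~(w & w2) = ~(w & (~(z & (~(y & x)))))
At x=0, y=0, z=0, w=1: circuit gives 0, formula gives 0.
At x=0, y=0, z=0, w=0: circuit gives 1, formula gives 1.
Agrees on all 16 inputs.

Yes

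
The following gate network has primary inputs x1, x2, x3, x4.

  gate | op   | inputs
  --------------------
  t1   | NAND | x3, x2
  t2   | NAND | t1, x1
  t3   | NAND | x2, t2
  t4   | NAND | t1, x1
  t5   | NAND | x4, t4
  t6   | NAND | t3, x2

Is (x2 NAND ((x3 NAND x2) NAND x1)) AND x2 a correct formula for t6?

No

t1 = x3 NAND x2
t2 = t1 NAND x1 = (x3 NAND x2) NAND x1
t3 = x2 NAND t2 = x2 NAND ((x3 NAND x2) NAND x1)
t6 = t3 NAND x2 = (x2 NAND ((x3 NAND x2) NAND x1)) NAND x2
At x1=0, x2=0, x3=0, x4=0: circuit gives 1, formula gives 0.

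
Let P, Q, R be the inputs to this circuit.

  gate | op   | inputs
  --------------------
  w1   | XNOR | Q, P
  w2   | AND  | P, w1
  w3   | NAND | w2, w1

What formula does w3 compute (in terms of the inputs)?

w1 = Q XNOR P
w2 = P AND w1 = P AND (Q XNOR P)
w3 = w2 NAND w1 = (P AND (Q XNOR P)) NAND (Q XNOR P)

(P AND (Q XNOR P)) NAND (Q XNOR P)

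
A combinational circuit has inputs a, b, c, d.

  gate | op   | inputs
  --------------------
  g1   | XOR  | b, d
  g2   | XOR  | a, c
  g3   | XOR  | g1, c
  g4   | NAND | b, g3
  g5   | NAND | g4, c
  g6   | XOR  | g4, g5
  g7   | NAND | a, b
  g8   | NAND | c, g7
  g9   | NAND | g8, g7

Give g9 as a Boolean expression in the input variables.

(c NAND (a NAND b)) NAND (a NAND b)

g7 = a NAND b
g8 = c NAND g7 = c NAND (a NAND b)
g9 = g8 NAND g7 = (c NAND (a NAND b)) NAND (a NAND b)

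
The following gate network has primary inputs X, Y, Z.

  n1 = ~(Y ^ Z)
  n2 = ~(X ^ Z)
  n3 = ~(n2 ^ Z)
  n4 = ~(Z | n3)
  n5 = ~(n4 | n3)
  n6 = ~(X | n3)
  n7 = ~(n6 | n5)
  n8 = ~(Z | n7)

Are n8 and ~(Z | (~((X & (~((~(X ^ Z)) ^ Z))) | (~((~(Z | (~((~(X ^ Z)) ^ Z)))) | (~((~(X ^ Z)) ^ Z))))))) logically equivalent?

n2 = ~(X ^ Z)
n3 = ~(n2 ^ Z) = ~((~(X ^ Z)) ^ Z)
n4 = ~(Z | n3) = ~(Z | (~((~(X ^ Z)) ^ Z)))
n5 = ~(n4 | n3) = ~((~(Z | (~((~(X ^ Z)) ^ Z)))) | (~((~(X ^ Z)) ^ Z)))
n6 = ~(X | n3) = ~(X | (~((~(X ^ Z)) ^ Z)))
n7 = ~(n6 | n5) = ~((~(X | (~((~(X ^ Z)) ^ Z)))) | (~((~(Z | (~((~(X ^ Z)) ^ Z)))) | (~((~(X ^ Z)) ^ Z)))))
n8 = ~(Z | n7) = ~(Z | (~((~(X | (~((~(X ^ Z)) ^ Z)))) | (~((~(Z | (~((~(X ^ Z)) ^ Z)))) | (~((~(X ^ Z)) ^ Z)))))))
At X=0, Y=0, Z=0: circuit gives 1, formula gives 0.

No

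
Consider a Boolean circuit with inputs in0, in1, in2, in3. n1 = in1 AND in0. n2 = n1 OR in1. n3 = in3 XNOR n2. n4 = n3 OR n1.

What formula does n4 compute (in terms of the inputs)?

(in3 XNOR ((in1 AND in0) OR in1)) OR (in1 AND in0)

n1 = in1 AND in0
n2 = n1 OR in1 = (in1 AND in0) OR in1
n3 = in3 XNOR n2 = in3 XNOR ((in1 AND in0) OR in1)
n4 = n3 OR n1 = (in3 XNOR ((in1 AND in0) OR in1)) OR (in1 AND in0)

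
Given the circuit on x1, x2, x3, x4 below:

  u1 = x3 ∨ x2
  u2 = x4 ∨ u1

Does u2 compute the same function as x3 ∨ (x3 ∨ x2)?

u1 = x3 ∨ x2
u2 = x4 ∨ u1 = x4 ∨ (x3 ∨ x2)
At x1=0, x2=0, x3=0, x4=1: circuit gives 1, formula gives 0.

No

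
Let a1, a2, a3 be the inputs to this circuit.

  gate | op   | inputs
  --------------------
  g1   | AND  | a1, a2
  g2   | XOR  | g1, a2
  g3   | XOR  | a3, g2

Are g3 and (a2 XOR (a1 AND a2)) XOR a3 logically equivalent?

g1 = a1 AND a2
g2 = g1 XOR a2 = (a1 AND a2) XOR a2
g3 = a3 XOR g2 = a3 XOR ((a1 AND a2) XOR a2)
At a1=0, a2=0, a3=0: circuit gives 0, formula gives 0.
At a1=0, a2=0, a3=1: circuit gives 1, formula gives 1.
Agrees on all 8 inputs.

Yes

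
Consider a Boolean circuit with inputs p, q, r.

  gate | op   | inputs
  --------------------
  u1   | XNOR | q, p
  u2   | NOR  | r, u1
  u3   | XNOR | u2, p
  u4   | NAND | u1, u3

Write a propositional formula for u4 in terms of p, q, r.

u1 = q XNOR p
u2 = r NOR u1 = r NOR (q XNOR p)
u3 = u2 XNOR p = (r NOR (q XNOR p)) XNOR p
u4 = u1 NAND u3 = (q XNOR p) NAND ((r NOR (q XNOR p)) XNOR p)

(q XNOR p) NAND ((r NOR (q XNOR p)) XNOR p)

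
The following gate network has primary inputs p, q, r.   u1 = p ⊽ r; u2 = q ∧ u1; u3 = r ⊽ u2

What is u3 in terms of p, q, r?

r ⊽ (q ∧ (p ⊽ r))

u1 = p ⊽ r
u2 = q ∧ u1 = q ∧ (p ⊽ r)
u3 = r ⊽ u2 = r ⊽ (q ∧ (p ⊽ r))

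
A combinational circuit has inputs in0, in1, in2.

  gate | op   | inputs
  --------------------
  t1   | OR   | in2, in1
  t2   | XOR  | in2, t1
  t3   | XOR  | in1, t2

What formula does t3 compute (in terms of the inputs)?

t1 = in2 OR in1
t2 = in2 XOR t1 = in2 XOR (in2 OR in1)
t3 = in1 XOR t2 = in1 XOR (in2 XOR (in2 OR in1))

in1 XOR (in2 XOR (in2 OR in1))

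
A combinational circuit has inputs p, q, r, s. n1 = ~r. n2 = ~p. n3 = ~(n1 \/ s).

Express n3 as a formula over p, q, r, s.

~(~r \/ s)

n1 = ~r
n3 = ~(n1 \/ s) = ~(~r \/ s)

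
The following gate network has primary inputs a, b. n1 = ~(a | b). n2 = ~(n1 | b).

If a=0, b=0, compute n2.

0

n1 = ~(0 | 0) = 1
n2 = ~(1 | 0) = 0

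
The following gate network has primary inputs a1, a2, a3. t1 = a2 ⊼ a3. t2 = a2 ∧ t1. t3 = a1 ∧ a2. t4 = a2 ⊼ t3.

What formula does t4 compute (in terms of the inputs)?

a2 ⊼ (a1 ∧ a2)

t3 = a1 ∧ a2
t4 = a2 ⊼ t3 = a2 ⊼ (a1 ∧ a2)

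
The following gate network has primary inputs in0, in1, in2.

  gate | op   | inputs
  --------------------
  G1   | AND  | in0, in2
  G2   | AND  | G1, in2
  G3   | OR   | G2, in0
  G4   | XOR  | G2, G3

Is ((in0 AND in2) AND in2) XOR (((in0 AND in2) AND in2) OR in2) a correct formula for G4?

No

G1 = in0 AND in2
G2 = G1 AND in2 = (in0 AND in2) AND in2
G3 = G2 OR in0 = ((in0 AND in2) AND in2) OR in0
G4 = G2 XOR G3 = ((in0 AND in2) AND in2) XOR (((in0 AND in2) AND in2) OR in0)
At in0=0, in1=0, in2=1: circuit gives 0, formula gives 1.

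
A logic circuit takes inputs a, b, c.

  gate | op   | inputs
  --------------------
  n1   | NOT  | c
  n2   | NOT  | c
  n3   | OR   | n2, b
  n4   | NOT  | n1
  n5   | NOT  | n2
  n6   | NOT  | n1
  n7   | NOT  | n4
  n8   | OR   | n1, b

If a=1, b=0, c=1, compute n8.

0

n1 = NOT 1 = 0
n8 = 0 OR 0 = 0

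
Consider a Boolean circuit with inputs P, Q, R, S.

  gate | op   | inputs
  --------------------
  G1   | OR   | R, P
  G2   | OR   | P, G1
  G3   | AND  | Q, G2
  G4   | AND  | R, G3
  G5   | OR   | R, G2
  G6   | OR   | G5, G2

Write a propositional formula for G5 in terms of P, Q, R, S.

G1 = R OR P
G2 = P OR G1 = P OR (R OR P)
G5 = R OR G2 = R OR (P OR (R OR P))

R OR (P OR (R OR P))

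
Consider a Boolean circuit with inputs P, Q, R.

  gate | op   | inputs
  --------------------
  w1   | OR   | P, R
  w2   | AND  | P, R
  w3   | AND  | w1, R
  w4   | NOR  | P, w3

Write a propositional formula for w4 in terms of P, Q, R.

P NOR ((P OR R) AND R)

w1 = P OR R
w3 = w1 AND R = (P OR R) AND R
w4 = P NOR w3 = P NOR ((P OR R) AND R)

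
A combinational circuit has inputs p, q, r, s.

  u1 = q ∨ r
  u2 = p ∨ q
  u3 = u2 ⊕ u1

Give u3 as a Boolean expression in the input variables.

u1 = q ∨ r
u2 = p ∨ q
u3 = u2 ⊕ u1 = (p ∨ q) ⊕ (q ∨ r)

(p ∨ q) ⊕ (q ∨ r)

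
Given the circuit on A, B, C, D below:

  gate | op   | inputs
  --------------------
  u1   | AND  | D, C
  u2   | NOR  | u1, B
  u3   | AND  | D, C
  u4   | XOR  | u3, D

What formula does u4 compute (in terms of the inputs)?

u3 = D AND C
u4 = u3 XOR D = (D AND C) XOR D

(D AND C) XOR D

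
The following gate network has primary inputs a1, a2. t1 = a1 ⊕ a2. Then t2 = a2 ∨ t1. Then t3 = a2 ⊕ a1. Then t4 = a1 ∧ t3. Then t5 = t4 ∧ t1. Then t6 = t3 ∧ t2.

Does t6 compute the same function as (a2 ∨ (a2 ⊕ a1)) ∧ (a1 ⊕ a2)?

Yes

t1 = a1 ⊕ a2
t2 = a2 ∨ t1 = a2 ∨ (a1 ⊕ a2)
t3 = a2 ⊕ a1
t6 = t3 ∧ t2 = (a2 ⊕ a1) ∧ (a2 ∨ (a1 ⊕ a2))
At a1=0, a2=0: circuit gives 0, formula gives 0.
At a1=0, a2=1: circuit gives 1, formula gives 1.
Agrees on all 4 inputs.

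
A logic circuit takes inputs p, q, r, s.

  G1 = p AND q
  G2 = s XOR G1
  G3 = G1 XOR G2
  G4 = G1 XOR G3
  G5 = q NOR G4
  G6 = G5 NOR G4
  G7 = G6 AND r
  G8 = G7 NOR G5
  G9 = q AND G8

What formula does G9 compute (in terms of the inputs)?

q AND ((((q NOR ((p AND q) XOR ((p AND q) XOR (s XOR (p AND q))))) NOR ((p AND q) XOR ((p AND q) XOR (s XOR (p AND q))))) AND r) NOR (q NOR ((p AND q) XOR ((p AND q) XOR (s XOR (p AND q))))))

G1 = p AND q
G2 = s XOR G1 = s XOR (p AND q)
G3 = G1 XOR G2 = (p AND q) XOR (s XOR (p AND q))
G4 = G1 XOR G3 = (p AND q) XOR ((p AND q) XOR (s XOR (p AND q)))
G5 = q NOR G4 = q NOR ((p AND q) XOR ((p AND q) XOR (s XOR (p AND q))))
G6 = G5 NOR G4 = (q NOR ((p AND q) XOR ((p AND q) XOR (s XOR (p AND q))))) NOR ((p AND q) XOR ((p AND q) XOR (s XOR (p AND q))))
G7 = G6 AND r = ((q NOR ((p AND q) XOR ((p AND q) XOR (s XOR (p AND q))))) NOR ((p AND q) XOR ((p AND q) XOR (s XOR (p AND q))))) AND r
G8 = G7 NOR G5 = (((q NOR ((p AND q) XOR ((p AND q) XOR (s XOR (p AND q))))) NOR ((p AND q) XOR ((p AND q) XOR (s XOR (p AND q))))) AND r) NOR (q NOR ((p AND q) XOR ((p AND q) XOR (s XOR (p AND q)))))
G9 = q AND G8 = q AND ((((q NOR ((p AND q) XOR ((p AND q) XOR (s XOR (p AND q))))) NOR ((p AND q) XOR ((p AND q) XOR (s XOR (p AND q))))) AND r) NOR (q NOR ((p AND q) XOR ((p AND q) XOR (s XOR (p AND q))))))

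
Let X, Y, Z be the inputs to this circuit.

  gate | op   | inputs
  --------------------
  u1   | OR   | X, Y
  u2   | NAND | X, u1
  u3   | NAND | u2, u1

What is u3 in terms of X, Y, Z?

(X NAND (X OR Y)) NAND (X OR Y)

u1 = X OR Y
u2 = X NAND u1 = X NAND (X OR Y)
u3 = u2 NAND u1 = (X NAND (X OR Y)) NAND (X OR Y)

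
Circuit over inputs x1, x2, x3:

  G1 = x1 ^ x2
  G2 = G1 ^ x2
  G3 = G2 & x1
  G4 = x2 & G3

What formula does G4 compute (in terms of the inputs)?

x2 & (((x1 ^ x2) ^ x2) & x1)

G1 = x1 ^ x2
G2 = G1 ^ x2 = (x1 ^ x2) ^ x2
G3 = G2 & x1 = ((x1 ^ x2) ^ x2) & x1
G4 = x2 & G3 = x2 & (((x1 ^ x2) ^ x2) & x1)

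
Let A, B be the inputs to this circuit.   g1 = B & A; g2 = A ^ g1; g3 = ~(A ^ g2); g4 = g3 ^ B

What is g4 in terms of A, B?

g1 = B & A
g2 = A ^ g1 = A ^ (B & A)
g3 = ~(A ^ g2) = ~(A ^ (A ^ (B & A)))
g4 = g3 ^ B = (~(A ^ (A ^ (B & A)))) ^ B

(~(A ^ (A ^ (B & A)))) ^ B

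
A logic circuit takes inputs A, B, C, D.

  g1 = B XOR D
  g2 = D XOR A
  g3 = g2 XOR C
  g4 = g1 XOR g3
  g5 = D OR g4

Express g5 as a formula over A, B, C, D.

g1 = B XOR D
g2 = D XOR A
g3 = g2 XOR C = (D XOR A) XOR C
g4 = g1 XOR g3 = (B XOR D) XOR ((D XOR A) XOR C)
g5 = D OR g4 = D OR ((B XOR D) XOR ((D XOR A) XOR C))

D OR ((B XOR D) XOR ((D XOR A) XOR C))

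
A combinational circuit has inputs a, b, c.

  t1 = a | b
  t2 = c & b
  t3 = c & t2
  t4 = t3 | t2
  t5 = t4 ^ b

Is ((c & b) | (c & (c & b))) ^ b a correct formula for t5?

t2 = c & b
t3 = c & t2 = c & (c & b)
t4 = t3 | t2 = (c & (c & b)) | (c & b)
t5 = t4 ^ b = ((c & (c & b)) | (c & b)) ^ b
At a=0, b=0, c=0: circuit gives 0, formula gives 0.
At a=0, b=1, c=0: circuit gives 1, formula gives 1.
Agrees on all 8 inputs.

Yes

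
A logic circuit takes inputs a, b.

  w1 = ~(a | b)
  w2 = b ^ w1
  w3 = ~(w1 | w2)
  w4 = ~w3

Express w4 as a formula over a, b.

~(~((~(a | b)) | (b ^ (~(a | b)))))

w1 = ~(a | b)
w2 = b ^ w1 = b ^ (~(a | b))
w3 = ~(w1 | w2) = ~((~(a | b)) | (b ^ (~(a | b))))
w4 = ~w3 = ~(~((~(a | b)) | (b ^ (~(a | b)))))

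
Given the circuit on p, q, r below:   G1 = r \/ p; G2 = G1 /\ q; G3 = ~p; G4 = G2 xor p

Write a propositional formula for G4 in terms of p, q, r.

G1 = r \/ p
G2 = G1 /\ q = (r \/ p) /\ q
G4 = G2 xor p = ((r \/ p) /\ q) xor p

((r \/ p) /\ q) xor p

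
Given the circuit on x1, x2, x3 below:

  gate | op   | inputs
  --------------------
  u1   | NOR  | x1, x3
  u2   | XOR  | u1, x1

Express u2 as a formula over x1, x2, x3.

u1 = x1 NOR x3
u2 = u1 XOR x1 = (x1 NOR x3) XOR x1

(x1 NOR x3) XOR x1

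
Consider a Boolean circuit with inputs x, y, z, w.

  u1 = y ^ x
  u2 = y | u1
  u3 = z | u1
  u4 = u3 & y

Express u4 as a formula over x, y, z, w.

(z | (y ^ x)) & y

u1 = y ^ x
u3 = z | u1 = z | (y ^ x)
u4 = u3 & y = (z | (y ^ x)) & y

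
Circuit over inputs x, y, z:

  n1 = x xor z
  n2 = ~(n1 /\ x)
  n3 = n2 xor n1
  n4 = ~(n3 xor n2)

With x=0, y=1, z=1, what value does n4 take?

0

n1 = 0 xor 1 = 1
n2 = ~(1 /\ 0) = 1
n3 = 1 xor 1 = 0
n4 = ~(0 xor 1) = 0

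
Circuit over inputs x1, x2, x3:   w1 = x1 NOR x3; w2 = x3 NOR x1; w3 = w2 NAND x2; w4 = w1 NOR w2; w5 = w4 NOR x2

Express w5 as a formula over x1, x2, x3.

((x1 NOR x3) NOR (x3 NOR x1)) NOR x2

w1 = x1 NOR x3
w2 = x3 NOR x1
w4 = w1 NOR w2 = (x1 NOR x3) NOR (x3 NOR x1)
w5 = w4 NOR x2 = ((x1 NOR x3) NOR (x3 NOR x1)) NOR x2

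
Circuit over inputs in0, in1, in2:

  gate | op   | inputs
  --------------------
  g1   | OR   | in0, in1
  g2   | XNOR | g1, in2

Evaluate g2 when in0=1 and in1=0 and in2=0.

0

g1 = 1 OR 0 = 1
g2 = 1 XNOR 0 = 0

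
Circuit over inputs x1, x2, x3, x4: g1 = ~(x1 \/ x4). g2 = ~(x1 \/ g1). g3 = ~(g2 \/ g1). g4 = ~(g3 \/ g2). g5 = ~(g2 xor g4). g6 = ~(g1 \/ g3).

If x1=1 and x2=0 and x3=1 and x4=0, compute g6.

g1 = ~(1 \/ 0) = 0
g2 = ~(1 \/ 0) = 0
g3 = ~(0 \/ 0) = 1
g6 = ~(0 \/ 1) = 0

0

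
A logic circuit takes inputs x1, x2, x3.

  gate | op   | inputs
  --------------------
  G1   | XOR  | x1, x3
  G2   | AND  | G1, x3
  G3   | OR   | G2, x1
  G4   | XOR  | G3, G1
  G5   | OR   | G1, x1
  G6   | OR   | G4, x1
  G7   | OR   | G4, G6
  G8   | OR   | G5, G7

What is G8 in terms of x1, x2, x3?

((x1 XOR x3) OR x1) OR (((((x1 XOR x3) AND x3) OR x1) XOR (x1 XOR x3)) OR (((((x1 XOR x3) AND x3) OR x1) XOR (x1 XOR x3)) OR x1))

G1 = x1 XOR x3
G2 = G1 AND x3 = (x1 XOR x3) AND x3
G3 = G2 OR x1 = ((x1 XOR x3) AND x3) OR x1
G4 = G3 XOR G1 = (((x1 XOR x3) AND x3) OR x1) XOR (x1 XOR x3)
G5 = G1 OR x1 = (x1 XOR x3) OR x1
G6 = G4 OR x1 = ((((x1 XOR x3) AND x3) OR x1) XOR (x1 XOR x3)) OR x1
G7 = G4 OR G6 = ((((x1 XOR x3) AND x3) OR x1) XOR (x1 XOR x3)) OR (((((x1 XOR x3) AND x3) OR x1) XOR (x1 XOR x3)) OR x1)
G8 = G5 OR G7 = ((x1 XOR x3) OR x1) OR (((((x1 XOR x3) AND x3) OR x1) XOR (x1 XOR x3)) OR (((((x1 XOR x3) AND x3) OR x1) XOR (x1 XOR x3)) OR x1))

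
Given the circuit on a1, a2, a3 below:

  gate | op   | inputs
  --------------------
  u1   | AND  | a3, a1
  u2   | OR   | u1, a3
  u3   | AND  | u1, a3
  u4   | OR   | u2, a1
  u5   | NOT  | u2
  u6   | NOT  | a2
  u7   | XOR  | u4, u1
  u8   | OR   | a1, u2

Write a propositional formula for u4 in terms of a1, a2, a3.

((a3 AND a1) OR a3) OR a1

u1 = a3 AND a1
u2 = u1 OR a3 = (a3 AND a1) OR a3
u4 = u2 OR a1 = ((a3 AND a1) OR a3) OR a1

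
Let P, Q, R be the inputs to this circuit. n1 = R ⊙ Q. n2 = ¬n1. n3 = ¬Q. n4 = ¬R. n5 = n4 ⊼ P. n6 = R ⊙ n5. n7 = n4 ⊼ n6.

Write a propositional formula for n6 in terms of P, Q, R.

n4 = ¬R
n5 = n4 ⊼ P = ¬R ⊼ P
n6 = R ⊙ n5 = R ⊙ (¬R ⊼ P)

R ⊙ (¬R ⊼ P)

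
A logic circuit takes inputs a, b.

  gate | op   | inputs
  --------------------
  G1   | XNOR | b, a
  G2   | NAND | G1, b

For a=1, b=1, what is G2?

G1 = 1 XNOR 1 = 1
G2 = 1 NAND 1 = 0

0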